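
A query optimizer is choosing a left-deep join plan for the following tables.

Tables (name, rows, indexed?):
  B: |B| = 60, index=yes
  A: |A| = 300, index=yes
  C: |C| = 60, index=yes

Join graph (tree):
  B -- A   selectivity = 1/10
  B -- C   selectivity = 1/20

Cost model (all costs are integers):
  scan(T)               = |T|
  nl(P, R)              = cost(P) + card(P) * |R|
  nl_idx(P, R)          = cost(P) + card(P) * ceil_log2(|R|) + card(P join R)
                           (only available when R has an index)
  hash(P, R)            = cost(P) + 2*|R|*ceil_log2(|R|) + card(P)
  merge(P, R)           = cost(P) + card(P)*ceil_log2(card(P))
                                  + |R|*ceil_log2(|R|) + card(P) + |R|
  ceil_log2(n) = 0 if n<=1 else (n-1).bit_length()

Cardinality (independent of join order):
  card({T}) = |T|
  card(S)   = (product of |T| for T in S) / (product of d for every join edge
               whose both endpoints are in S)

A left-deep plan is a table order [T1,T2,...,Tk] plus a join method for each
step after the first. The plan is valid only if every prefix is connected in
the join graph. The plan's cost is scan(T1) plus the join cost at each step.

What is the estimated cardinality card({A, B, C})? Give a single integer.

Tables in S: A(300), B(60), C(60)
Edges inside S: B-A(d=10), B-C(d=20)
numerator = 300 * 60 * 60 = 1080000
denominator = 10 * 20 = 200
card(S) = 1080000 / 200 = 5400

5400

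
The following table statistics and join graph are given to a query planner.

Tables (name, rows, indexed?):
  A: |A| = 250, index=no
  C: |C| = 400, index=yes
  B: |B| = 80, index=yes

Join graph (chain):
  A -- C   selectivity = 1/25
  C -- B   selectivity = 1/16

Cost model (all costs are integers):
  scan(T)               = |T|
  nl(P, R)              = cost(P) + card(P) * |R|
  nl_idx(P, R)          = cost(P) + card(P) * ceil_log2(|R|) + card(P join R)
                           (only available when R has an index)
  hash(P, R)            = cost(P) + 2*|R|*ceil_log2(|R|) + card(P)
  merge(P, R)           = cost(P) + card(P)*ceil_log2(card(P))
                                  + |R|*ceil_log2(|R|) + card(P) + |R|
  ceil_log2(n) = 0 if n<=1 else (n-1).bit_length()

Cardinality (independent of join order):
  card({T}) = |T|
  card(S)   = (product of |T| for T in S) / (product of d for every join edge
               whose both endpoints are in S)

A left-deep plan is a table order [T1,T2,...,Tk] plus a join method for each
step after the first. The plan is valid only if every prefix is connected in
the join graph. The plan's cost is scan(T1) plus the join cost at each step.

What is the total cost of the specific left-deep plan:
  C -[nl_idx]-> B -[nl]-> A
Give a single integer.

step 1: scan C: cost=400, card=400
step 2: join B via nl_idx
    card(P join B) = 400*80/(16) = 2000
    cost = 400 + 400*7 + 2000 = 5200
step 3: join A via nl
    card(P join A) = 2000*250/(25) = 20000
    cost = 5200 + 2000*250 = 505200

505200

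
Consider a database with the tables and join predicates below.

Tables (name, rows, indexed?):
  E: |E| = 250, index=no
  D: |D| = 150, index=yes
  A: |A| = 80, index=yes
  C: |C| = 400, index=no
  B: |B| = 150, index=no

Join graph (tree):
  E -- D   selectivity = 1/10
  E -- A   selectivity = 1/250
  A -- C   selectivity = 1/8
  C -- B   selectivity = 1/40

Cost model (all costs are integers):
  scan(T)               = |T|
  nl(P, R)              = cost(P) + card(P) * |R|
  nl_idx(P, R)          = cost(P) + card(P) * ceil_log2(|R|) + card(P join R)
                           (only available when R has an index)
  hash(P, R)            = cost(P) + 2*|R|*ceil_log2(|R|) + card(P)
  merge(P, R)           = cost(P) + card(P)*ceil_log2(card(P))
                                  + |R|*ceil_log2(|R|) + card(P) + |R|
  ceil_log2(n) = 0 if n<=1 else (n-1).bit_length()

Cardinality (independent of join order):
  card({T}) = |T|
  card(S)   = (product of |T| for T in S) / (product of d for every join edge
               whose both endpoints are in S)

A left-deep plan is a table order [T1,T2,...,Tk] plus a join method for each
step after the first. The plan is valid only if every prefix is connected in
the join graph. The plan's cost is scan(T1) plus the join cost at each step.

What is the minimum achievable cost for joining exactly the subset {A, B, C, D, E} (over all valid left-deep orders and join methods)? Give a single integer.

30060

Selinger DP over subsets of {A,B,C,D,E}:
  {E}: scan cost=250, card=250
  {D}: scan cost=150, card=150
  {A}: scan cost=80, card=80
  {C}: scan cost=400, card=400
  {B}: scan cost=150, card=150
  {DE}: card=3750; try (D,hash)→2900, (E,merge)→3750, (D,merge)→3850, (E,hash)→4300, (D,nl_idx)→6000, (E,nl)→37650 …(+1); best=2900 via (D,hash)
  {AE}: card=80; try (A,hash)→1620, (A,nl_idx)→2080, (E,merge)→2970, (A,merge)→3140, (E,hash)→4160, (E,nl)→20080 …(+1); best=1620 via (A,hash)
  {AC}: card=4000; try (A,hash)→1920, (C,merge)→4720, (A,merge)→5040, (A,nl_idx)→7200, (C,hash)→7360, (C,nl)→32080 …(+1); best=1920 via (A,hash)
  {BC}: card=1500; try (B,hash)→3200, (C,merge)→5500, (B,merge)→5750, (C,hash)→7500, (C,nl)→60150, (B,nl)→60400; best=3200 via (B,hash)
  {ADE}: card=1200; try (D,nl_idx)→3460, (D,merge)→3610, (D,hash)→4100, (A,hash)→7770, (D,nl)→13620, (A,nl_idx)→30350 …(+2); best=3460 via (D,nl_idx)
  {ACE}: card=4000; try (C,merge)→6260, (C,hash)→8900, (E,hash)→9920, (C,nl)→33620, (E,merge)→56170, (E,nl)→1001920; best=6260 via (C,merge)
  {ABC}: card=15000; try (A,hash)→5820, (B,hash)→8320, (A,merge)→21840, (A,nl_idx)→28700, (B,merge)→55270, (A,nl)→123200 …(+1); best=5820 via (A,hash)
  {ACDE}: card=60000; try (C,hash)→11860, (D,hash)→12660, (C,merge)→21860, (D,merge)→59610, (D,nl_idx)→98260, (C,nl)→483460 …(+1); best=11860 via (C,hash)
  {ABCE}: card=15000; try (B,hash)→12660, (E,hash)→24820, (B,merge)→59610, (E,merge)→233070, (B,nl)→606260, (E,nl)→3755820; best=12660 via (B,hash)
  {ABCDE}: card=225000; try (D,hash)→30060, (B,hash)→74260, (D,merge)→239010, (D,nl_idx)→357660, (B,merge)→1033210, (D,nl)→2262660 …(+1); best=30060 via (D,hash)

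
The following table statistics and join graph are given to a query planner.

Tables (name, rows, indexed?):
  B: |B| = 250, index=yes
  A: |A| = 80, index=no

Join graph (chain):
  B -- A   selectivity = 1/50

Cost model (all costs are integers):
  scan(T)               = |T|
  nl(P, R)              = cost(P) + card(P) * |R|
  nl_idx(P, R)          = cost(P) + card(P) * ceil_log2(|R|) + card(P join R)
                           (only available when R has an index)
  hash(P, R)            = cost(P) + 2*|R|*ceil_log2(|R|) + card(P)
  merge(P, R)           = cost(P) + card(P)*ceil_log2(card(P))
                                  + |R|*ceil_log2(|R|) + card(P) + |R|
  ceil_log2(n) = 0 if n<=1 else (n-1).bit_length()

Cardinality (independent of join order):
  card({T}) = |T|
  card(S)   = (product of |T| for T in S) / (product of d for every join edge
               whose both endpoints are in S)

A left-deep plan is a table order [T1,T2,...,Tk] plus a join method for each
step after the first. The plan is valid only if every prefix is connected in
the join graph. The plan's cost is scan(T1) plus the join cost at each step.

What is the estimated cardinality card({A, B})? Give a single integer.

Tables in S: A(80), B(250)
Edges inside S: B-A(d=50)
numerator = 80 * 250 = 20000
denominator = 50 = 50
card(S) = 20000 / 50 = 400

400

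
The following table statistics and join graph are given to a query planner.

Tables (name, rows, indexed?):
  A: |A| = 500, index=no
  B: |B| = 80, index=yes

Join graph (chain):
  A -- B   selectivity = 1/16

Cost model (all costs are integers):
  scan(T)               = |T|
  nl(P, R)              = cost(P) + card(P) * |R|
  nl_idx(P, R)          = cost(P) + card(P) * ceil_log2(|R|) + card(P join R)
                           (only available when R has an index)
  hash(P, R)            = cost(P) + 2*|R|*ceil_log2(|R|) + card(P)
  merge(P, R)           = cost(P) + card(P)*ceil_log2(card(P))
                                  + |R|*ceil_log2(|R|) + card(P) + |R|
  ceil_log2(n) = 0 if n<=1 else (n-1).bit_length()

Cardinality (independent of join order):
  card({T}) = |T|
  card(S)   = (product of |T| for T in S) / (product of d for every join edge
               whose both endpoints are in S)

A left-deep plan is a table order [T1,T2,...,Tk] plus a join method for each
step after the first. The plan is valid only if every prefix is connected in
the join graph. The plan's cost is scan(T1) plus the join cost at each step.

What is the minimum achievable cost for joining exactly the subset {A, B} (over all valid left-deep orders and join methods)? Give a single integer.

Selinger DP over subsets of {A,B}:
  {A}: scan cost=500, card=500
  {B}: scan cost=80, card=80
  {AB}: card=2500; try (B,hash)→2120, (A,merge)→5720, (B,merge)→6140, (B,nl_idx)→6500, (A,hash)→9160, (A,nl)→40080 …(+1); best=2120 via (B,hash)

2120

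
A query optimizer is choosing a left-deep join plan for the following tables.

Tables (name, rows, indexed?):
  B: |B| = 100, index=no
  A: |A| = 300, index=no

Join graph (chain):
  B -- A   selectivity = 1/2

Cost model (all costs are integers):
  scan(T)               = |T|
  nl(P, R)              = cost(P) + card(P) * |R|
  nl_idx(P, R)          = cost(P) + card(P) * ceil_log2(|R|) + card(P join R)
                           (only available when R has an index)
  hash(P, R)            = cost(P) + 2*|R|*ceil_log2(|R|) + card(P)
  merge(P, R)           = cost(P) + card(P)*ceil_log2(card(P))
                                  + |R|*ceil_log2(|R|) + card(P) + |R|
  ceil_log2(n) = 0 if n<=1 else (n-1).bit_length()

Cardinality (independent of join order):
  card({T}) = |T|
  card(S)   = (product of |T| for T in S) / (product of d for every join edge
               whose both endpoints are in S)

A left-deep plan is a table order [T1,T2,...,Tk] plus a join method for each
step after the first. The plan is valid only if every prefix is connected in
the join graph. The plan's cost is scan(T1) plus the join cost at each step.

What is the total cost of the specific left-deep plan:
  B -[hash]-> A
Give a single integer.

step 1: scan B: cost=100, card=100
step 2: join A via hash
    card(P join A) = 100*300/(2) = 15000
    cost = 100 + 2*300*9 + 100 = 5600

5600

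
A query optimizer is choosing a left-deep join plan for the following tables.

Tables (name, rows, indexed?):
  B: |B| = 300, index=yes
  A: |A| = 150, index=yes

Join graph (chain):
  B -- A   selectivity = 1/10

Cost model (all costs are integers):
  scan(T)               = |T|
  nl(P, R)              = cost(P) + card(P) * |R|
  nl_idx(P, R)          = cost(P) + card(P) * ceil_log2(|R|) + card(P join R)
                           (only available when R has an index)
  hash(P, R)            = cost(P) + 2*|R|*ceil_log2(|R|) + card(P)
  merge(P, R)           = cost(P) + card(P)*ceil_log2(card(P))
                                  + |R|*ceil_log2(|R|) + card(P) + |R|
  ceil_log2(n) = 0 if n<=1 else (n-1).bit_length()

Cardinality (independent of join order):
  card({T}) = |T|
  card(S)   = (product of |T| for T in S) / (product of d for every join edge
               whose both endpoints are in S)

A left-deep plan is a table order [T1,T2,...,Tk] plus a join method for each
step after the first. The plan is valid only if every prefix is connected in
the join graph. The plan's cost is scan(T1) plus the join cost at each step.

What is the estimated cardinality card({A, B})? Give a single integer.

4500

Tables in S: A(150), B(300)
Edges inside S: B-A(d=10)
numerator = 150 * 300 = 45000
denominator = 10 = 10
card(S) = 45000 / 10 = 4500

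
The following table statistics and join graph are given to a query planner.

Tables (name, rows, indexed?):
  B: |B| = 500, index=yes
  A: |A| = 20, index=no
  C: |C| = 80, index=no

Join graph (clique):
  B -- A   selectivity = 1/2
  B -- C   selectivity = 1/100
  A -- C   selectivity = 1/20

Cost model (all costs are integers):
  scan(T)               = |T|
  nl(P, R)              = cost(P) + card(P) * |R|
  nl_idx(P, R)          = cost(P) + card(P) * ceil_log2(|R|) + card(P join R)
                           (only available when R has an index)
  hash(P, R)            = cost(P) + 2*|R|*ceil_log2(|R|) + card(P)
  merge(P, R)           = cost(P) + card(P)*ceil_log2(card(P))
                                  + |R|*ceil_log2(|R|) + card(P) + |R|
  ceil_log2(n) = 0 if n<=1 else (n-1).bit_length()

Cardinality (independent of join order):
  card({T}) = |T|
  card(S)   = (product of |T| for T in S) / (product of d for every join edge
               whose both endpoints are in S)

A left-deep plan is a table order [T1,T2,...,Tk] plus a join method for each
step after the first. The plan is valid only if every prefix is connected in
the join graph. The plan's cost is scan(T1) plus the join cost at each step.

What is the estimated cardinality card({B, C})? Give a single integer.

Tables in S: B(500), C(80)
Edges inside S: B-C(d=100)
numerator = 500 * 80 = 40000
denominator = 100 = 100
card(S) = 40000 / 100 = 400

400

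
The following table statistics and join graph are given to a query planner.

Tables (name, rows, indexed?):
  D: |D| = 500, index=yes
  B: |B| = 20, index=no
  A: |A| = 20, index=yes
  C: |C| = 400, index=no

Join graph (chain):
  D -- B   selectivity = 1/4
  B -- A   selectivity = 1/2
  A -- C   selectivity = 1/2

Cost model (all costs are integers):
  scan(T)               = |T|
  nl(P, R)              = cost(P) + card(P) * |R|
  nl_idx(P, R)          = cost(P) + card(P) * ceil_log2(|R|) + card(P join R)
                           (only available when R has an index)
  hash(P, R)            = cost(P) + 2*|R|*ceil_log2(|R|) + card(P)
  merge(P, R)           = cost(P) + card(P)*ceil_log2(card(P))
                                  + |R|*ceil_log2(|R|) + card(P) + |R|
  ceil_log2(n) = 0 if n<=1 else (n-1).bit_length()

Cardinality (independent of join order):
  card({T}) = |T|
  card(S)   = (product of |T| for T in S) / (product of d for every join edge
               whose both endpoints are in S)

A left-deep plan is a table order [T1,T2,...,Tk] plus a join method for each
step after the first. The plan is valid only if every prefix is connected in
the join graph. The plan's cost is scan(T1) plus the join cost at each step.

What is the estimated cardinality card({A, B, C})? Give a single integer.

40000

Tables in S: A(20), B(20), C(400)
Edges inside S: B-A(d=2), A-C(d=2)
numerator = 20 * 20 * 400 = 160000
denominator = 2 * 2 = 4
card(S) = 160000 / 4 = 40000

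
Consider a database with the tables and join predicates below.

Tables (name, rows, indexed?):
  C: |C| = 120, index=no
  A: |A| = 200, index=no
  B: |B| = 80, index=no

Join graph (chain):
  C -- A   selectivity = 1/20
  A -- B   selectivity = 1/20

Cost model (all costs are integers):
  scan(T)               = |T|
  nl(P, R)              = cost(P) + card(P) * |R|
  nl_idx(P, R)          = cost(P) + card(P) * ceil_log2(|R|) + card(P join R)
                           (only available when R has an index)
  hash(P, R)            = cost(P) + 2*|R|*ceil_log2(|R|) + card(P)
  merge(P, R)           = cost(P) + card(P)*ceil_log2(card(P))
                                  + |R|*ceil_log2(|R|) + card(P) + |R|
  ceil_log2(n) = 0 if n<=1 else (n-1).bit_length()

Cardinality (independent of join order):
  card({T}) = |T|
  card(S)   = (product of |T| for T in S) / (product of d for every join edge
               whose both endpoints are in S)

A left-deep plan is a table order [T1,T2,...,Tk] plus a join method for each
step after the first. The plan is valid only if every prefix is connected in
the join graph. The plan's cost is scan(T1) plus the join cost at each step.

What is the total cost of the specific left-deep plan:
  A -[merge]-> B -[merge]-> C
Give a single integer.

step 1: scan A: cost=200, card=200
step 2: join B via merge
    card(P join B) = 200*80/(20) = 800
    cost = 200 + 200*8 + 80*7 + 200 + 80 = 2640
step 3: join C via merge
    card(P join C) = 800*120/(20) = 4800
    cost = 2640 + 800*10 + 120*7 + 800 + 120 = 12400

12400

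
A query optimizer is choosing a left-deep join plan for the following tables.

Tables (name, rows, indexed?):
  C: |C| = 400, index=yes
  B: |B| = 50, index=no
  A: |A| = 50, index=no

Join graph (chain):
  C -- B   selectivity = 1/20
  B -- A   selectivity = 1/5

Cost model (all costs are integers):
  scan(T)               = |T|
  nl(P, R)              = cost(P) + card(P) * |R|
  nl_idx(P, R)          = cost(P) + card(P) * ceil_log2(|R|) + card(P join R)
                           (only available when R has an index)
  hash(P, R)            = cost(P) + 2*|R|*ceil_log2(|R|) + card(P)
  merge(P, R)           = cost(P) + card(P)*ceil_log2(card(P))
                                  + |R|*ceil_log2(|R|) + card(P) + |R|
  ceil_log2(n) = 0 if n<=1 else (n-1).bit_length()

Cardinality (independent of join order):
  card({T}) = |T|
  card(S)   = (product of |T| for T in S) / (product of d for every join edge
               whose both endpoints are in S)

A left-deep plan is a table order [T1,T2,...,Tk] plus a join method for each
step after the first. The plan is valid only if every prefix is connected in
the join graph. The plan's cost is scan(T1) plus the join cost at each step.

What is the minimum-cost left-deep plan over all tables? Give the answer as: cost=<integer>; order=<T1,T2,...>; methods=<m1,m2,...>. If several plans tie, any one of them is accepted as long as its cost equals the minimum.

cost=3000; order=C,B,A; methods=hash,hash

Selinger DP (subsets sized 1..n):
  {C}: scan cost=400, card=400
  {B}: scan cost=50, card=50
  {A}: scan cost=50, card=50
  {BC}: card=1000; try (B,hash)→1400, (C,nl_idx)→1500, (C,merge)→4400, (B,merge)→4750, (C,hash)→7300, (C,nl)→20050 …(+1); best=1400 via (B,hash)
  {AB}: card=500; try (B,hash)→700, (A,hash)→700, (B,merge)→750, (A,merge)→750, (B,nl)→2550, (A,nl)→2550; best=700 via (B,hash)
  {ABC}: card=10000; try (A,hash)→3000, (C,hash)→8400, (C,merge)→9700, (A,merge)→12750, (C,nl_idx)→15200, (A,nl)→51400 …(+1); best=3000 via (A,hash)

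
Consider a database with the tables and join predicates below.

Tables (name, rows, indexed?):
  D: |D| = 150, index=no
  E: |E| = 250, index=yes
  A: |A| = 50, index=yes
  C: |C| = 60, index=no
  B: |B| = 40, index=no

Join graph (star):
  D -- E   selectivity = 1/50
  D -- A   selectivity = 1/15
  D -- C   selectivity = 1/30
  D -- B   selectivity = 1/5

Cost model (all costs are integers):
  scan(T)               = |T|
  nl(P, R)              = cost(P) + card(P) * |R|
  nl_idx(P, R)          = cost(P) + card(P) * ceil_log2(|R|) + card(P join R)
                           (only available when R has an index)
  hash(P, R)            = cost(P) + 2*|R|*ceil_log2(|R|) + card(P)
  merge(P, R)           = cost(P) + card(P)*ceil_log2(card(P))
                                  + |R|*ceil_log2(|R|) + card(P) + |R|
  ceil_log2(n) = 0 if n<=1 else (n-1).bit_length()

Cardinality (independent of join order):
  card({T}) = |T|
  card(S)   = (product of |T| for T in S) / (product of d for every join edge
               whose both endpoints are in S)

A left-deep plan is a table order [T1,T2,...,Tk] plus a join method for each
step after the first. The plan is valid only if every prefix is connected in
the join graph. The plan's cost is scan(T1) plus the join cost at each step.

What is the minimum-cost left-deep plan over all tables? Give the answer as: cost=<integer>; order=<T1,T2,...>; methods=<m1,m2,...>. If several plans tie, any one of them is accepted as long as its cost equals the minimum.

cost=11150; order=D,E,C,A,B; methods=nl_idx,hash,hash,hash

Selinger DP (subsets sized 1..n):
  {D}: scan cost=150, card=150
  {E}: scan cost=250, card=250
  {A}: scan cost=50, card=50
  {C}: scan cost=60, card=60
  {B}: scan cost=40, card=40
  {DE}: card=750; try (E,nl_idx)→2100, (D,hash)→2900, (E,merge)→3750, (D,merge)→3850, (E,hash)→4300, (E,nl)→37650 …(+1); best=2100 via (E,nl_idx)
  {AD}: card=500; try (A,hash)→900, (A,nl_idx)→1550, (D,merge)→1750, (A,merge)→1850, (D,hash)→2500, (D,nl)→7550 …(+1); best=900 via (A,hash)
  {CD}: card=300; try (C,hash)→1020, (D,merge)→1830, (C,merge)→1920, (D,hash)→2520, (D,nl)→9060, (C,nl)→9150; best=1020 via (C,hash)
  {BD}: card=1200; try (B,hash)→780, (D,merge)→1670, (B,merge)→1780, (D,hash)→2480, (D,nl)→6040, (B,nl)→6150; best=780 via (B,hash)
  {ADE}: card=2500; try (A,hash)→3450, (E,hash)→5400, (E,nl_idx)→7400, (E,merge)→8150, (A,nl_idx)→9100, (A,merge)→10700 …(+2); best=3450 via (A,hash)
  {CDE}: card=1500; try (C,hash)→3570, (E,nl_idx)→4920, (E,hash)→5320, (E,merge)→6270, (C,merge)→10770, (C,nl)→47100 …(+1); best=3570 via (C,hash)
  {BDE}: card=6000; try (B,hash)→3330, (E,hash)→5980, (B,merge)→10630, (E,nl_idx)→16380, (E,merge)→17430, (B,nl)→32100 …(+1); best=3330 via (B,hash)
  {ACD}: card=1000; try (A,hash)→1920, (C,hash)→2120, (A,nl_idx)→3820, (A,merge)→4370, (C,merge)→6320, (A,nl)→16020 …(+1); best=1920 via (A,hash)
  {ABD}: card=4000; try (B,hash)→1880, (A,hash)→2580, (B,merge)→6180, (A,nl_idx)→11980, (A,merge)→15530, (B,nl)→20900 …(+1); best=1880 via (B,hash)
  {BCD}: card=2400; try (B,hash)→1800, (C,hash)→2700, (B,merge)→4300, (B,nl)→13020, (C,merge)→15600, (C,nl)→72780; best=1800 via (B,hash)
  {ACDE}: card=5000; try (A,hash)→5670, (C,hash)→6670, (E,hash)→6920, (E,nl_idx)→14920, (E,merge)→15170, (A,nl_idx)→17570 …(+5); best=5670 via (A,hash)
  {ABDE}: card=20000; try (B,hash)→6430, (E,hash)→9880, (A,hash)→9930, (B,merge)→36230, (E,nl_idx)→53880, (E,merge)→56130 …(+5); best=6430 via (B,hash)
  {BCDE}: card=12000; try (B,hash)→5550, (E,hash)→8200, (C,hash)→10050, (B,merge)→21850, (E,nl_idx)→33000, (E,merge)→35250 …(+4); best=5550 via (B,hash)
  {ABCD}: card=8000; try (B,hash)→3400, (A,hash)→4800, (C,hash)→6600, (B,merge)→13200, (A,nl_idx)→24200, (A,merge)→33350 …(+4); best=3400 via (B,hash)
  {ABCDE}: card=40000; try (B,hash)→11150, (E,hash)→15400, (A,hash)→18150, (C,hash)→27150, (B,merge)→75950, (E,nl_idx)→107400 …(+8); best=11150 via (B,hash)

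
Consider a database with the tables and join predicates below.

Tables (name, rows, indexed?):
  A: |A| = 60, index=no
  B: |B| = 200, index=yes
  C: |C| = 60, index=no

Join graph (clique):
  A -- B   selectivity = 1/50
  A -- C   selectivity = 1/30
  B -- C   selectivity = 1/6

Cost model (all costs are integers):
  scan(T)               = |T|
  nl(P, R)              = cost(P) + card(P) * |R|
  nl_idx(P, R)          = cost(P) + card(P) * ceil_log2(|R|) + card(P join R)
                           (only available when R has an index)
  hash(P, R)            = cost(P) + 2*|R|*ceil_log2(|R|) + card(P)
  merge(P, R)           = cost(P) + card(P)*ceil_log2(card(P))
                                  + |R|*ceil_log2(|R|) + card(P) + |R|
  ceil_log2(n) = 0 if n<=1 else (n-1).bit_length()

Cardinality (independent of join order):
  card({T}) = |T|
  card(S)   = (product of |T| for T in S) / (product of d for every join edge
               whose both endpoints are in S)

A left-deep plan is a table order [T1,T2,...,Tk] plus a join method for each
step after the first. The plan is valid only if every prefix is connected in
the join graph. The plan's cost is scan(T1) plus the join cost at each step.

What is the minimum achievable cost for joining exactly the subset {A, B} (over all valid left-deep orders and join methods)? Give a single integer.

Selinger DP over subsets of {A,B}:
  {A}: scan cost=60, card=60
  {B}: scan cost=200, card=200
  {AB}: card=240; try (B,nl_idx)→780, (A,hash)→1120, (B,merge)→2280, (A,merge)→2420, (B,hash)→3320, (B,nl)→12060 …(+1); best=780 via (B,nl_idx)

780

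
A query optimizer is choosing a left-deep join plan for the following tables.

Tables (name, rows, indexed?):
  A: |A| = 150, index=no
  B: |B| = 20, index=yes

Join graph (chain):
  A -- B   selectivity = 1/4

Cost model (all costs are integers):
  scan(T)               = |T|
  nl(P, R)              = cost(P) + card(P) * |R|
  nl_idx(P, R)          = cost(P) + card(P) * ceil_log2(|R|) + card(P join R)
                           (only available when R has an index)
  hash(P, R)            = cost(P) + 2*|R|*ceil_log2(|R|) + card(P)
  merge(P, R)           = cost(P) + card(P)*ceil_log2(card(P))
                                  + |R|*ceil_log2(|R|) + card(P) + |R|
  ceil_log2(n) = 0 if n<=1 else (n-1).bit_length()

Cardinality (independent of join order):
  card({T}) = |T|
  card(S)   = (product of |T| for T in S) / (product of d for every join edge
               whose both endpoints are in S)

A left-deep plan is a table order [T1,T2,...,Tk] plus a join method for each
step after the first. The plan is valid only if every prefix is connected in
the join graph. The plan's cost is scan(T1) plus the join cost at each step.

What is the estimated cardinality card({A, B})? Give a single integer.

Tables in S: A(150), B(20)
Edges inside S: A-B(d=4)
numerator = 150 * 20 = 3000
denominator = 4 = 4
card(S) = 3000 / 4 = 750

750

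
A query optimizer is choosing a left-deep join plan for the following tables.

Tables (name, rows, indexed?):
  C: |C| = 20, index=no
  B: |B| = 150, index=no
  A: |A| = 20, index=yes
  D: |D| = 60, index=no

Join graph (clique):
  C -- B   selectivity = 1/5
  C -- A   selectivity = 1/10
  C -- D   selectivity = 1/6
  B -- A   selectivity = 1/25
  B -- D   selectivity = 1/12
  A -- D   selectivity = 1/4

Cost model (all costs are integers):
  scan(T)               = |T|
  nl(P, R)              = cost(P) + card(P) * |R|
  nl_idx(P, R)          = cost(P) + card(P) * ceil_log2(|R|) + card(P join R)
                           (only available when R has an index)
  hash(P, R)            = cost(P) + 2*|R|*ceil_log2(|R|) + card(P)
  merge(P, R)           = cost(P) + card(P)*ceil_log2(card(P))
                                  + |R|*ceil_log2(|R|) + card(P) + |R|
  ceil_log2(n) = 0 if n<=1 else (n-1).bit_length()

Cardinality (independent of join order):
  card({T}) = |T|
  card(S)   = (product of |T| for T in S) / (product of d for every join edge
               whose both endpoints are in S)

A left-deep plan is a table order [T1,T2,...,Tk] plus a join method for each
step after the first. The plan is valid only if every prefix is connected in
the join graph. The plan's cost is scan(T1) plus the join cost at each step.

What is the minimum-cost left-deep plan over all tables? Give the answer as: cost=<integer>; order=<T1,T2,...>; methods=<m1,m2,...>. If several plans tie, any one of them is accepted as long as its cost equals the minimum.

Selinger DP (subsets sized 1..n):
  {C}: scan cost=20, card=20
  {B}: scan cost=150, card=150
  {A}: scan cost=20, card=20
  {D}: scan cost=60, card=60
  {BC}: card=600; try (C,hash)→500, (B,merge)→1490, (C,merge)→1620, (B,hash)→2440, (B,nl)→3020, (C,nl)→3150; best=500 via (C,hash)
  {AC}: card=40; try (A,nl_idx)→160, (C,hash)→240, (A,hash)→240, (C,merge)→260, (A,merge)→260, (C,nl)→420 …(+1); best=160 via (A,nl_idx)
  {CD}: card=200; try (C,hash)→320, (D,merge)→560, (C,merge)→600, (D,hash)→760, (D,nl)→1220, (C,nl)→1260; best=320 via (C,hash)
  {AB}: card=120; try (A,hash)→500, (A,nl_idx)→1020, (B,merge)→1490, (A,merge)→1620, (B,hash)→2440, (B,nl)→3020 …(+1); best=500 via (A,hash)
  {BD}: card=750; try (D,hash)→1020, (B,merge)→1830, (D,merge)→1920, (B,hash)→2520, (B,nl)→9060, (D,nl)→9150; best=1020 via (D,hash)
  {AD}: card=300; try (A,hash)→320, (D,merge)→560, (A,merge)→600, (A,nl_idx)→660, (D,hash)→760, (D,nl)→1220 …(+1); best=320 via (A,hash)
  {ABC}: card=48; try (C,hash)→820, (A,hash)→1300, (C,merge)→1580, (B,merge)→1790, (B,hash)→2600, (C,nl)→2900 …(+4); best=820 via (C,hash)
  {BCD}: card=500; try (D,hash)→1820, (C,hash)→1970, (B,hash)→2920, (B,merge)→3470, (D,merge)→7520, (C,merge)→9390 …(+3); best=1820 via (D,hash)
  {ACD}: card=100; try (A,hash)→720, (C,hash)→820, (D,merge)→860, (D,hash)→920, (A,nl_idx)→1420, (A,merge)→2240 …(+4); best=720 via (A,hash)
  {ABD}: card=150; try (D,hash)→1340, (D,merge)→1880, (A,hash)→1970, (B,hash)→3020, (B,merge)→4670, (A,nl_idx)→4920 …(+4); best=1340 via (D,hash)
  {ABCD}: card=10; try (D,merge)→1576, (D,hash)→1588, (C,hash)→1690, (A,hash)→2520, (C,merge)→2810, (B,merge)→2870 …(+7); best=1576 via (D,merge)

cost=1576; order=B,A,C,D; methods=hash,hash,merge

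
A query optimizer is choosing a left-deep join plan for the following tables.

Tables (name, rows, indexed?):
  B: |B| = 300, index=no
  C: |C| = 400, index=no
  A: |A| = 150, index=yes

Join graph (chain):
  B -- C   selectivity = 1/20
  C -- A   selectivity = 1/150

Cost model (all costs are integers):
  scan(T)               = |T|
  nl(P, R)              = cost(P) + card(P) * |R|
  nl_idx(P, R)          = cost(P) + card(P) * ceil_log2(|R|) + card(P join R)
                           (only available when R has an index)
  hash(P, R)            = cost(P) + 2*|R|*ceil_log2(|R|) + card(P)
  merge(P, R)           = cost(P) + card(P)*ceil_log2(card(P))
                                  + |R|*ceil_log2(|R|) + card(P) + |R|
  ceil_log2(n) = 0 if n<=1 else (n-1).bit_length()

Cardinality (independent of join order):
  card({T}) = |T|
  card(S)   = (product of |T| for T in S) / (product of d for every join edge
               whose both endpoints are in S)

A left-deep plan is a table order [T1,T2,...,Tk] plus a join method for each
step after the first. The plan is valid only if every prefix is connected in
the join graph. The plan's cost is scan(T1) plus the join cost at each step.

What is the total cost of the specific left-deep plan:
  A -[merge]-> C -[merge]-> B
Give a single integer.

step 1: scan A: cost=150, card=150
step 2: join C via merge
    card(P join C) = 150*400/(150) = 400
    cost = 150 + 150*8 + 400*9 + 150 + 400 = 5500
step 3: join B via merge
    card(P join B) = 400*300/(20) = 6000
    cost = 5500 + 400*9 + 300*9 + 400 + 300 = 12500

12500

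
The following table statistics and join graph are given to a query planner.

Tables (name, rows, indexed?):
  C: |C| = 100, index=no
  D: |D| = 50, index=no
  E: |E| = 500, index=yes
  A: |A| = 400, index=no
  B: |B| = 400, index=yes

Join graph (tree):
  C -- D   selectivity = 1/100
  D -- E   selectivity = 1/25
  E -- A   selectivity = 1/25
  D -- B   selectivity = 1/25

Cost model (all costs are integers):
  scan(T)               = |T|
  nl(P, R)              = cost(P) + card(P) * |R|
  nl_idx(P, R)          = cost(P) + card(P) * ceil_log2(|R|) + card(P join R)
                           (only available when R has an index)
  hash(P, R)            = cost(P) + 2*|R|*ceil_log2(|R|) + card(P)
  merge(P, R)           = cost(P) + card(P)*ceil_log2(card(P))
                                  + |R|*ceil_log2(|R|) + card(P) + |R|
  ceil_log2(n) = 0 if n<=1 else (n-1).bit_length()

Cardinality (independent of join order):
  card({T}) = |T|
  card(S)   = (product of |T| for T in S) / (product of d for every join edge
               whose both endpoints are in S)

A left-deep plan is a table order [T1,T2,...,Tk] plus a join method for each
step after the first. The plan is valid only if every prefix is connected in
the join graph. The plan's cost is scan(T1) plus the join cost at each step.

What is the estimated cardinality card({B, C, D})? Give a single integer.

Tables in S: B(400), C(100), D(50)
Edges inside S: C-D(d=100), D-B(d=25)
numerator = 400 * 100 * 50 = 2000000
denominator = 100 * 25 = 2500
card(S) = 2000000 / 2500 = 800

800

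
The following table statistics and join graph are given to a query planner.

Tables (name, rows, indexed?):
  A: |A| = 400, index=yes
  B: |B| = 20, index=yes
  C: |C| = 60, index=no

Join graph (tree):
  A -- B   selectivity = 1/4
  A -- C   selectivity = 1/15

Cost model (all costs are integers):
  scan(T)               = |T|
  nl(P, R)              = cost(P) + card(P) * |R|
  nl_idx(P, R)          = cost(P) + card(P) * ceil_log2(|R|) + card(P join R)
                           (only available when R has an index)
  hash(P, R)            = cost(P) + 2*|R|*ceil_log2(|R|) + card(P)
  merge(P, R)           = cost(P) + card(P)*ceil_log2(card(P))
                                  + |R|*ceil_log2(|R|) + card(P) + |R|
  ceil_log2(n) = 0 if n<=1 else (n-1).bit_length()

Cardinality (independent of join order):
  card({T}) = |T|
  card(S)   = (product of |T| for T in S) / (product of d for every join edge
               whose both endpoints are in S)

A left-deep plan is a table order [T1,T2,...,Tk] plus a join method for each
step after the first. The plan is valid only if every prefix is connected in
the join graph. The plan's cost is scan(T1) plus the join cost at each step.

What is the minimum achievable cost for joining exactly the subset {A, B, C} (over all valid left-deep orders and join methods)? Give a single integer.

Selinger DP over subsets of {A,B,C}:
  {A}: scan cost=400, card=400
  {B}: scan cost=20, card=20
  {C}: scan cost=60, card=60
  {AB}: card=2000; try (B,hash)→1000, (A,nl_idx)→2200, (A,merge)→4140, (B,nl_idx)→4400, (B,merge)→4520, (A,hash)→7240 …(+2); best=1000 via (B,hash)
  {AC}: card=1600; try (C,hash)→1520, (A,nl_idx)→2200, (A,merge)→4480, (C,merge)→4820, (A,hash)→7320, (A,nl)→24060 …(+1); best=1520 via (C,hash)
  {ABC}: card=8000; try (B,hash)→3320, (C,hash)→3720, (B,nl_idx)→17520, (B,merge)→20840, (C,merge)→25420, (B,nl)→33520 …(+1); best=3320 via (B,hash)

3320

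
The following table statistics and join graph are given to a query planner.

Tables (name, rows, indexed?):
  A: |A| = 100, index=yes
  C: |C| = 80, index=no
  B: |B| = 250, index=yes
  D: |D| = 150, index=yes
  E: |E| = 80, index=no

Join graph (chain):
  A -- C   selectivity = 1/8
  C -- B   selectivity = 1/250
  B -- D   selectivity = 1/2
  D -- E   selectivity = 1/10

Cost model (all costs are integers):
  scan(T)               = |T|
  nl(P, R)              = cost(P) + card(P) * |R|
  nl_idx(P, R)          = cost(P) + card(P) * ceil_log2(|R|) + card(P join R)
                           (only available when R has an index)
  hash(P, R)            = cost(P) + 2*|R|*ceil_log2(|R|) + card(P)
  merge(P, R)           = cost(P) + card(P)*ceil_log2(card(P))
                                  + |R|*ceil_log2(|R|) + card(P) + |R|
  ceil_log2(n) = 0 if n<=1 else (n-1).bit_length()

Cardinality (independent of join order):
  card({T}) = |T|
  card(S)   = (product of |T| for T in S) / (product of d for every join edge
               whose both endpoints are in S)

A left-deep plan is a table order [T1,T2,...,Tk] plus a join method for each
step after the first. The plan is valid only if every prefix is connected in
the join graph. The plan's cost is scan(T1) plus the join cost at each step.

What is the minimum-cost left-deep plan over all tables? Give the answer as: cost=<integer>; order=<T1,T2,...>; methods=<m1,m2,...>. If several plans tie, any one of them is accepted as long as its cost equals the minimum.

Selinger DP (subsets sized 1..n):
  {A}: scan cost=100, card=100
  {C}: scan cost=80, card=80
  {B}: scan cost=250, card=250
  {D}: scan cost=150, card=150
  {E}: scan cost=80, card=80
  {AC}: card=1000; try (C,hash)→1320, (A,merge)→1520, (C,merge)→1540, (A,hash)→1560, (A,nl_idx)→1640, (A,nl)→8080 …(+1); best=1320 via (C,hash)
  {BC}: card=80; try (B,nl_idx)→800, (C,hash)→1620, (B,merge)→2970, (C,merge)→3140, (B,hash)→4160, (B,nl)→20080 …(+1); best=800 via (B,nl_idx)
  {BD}: card=18750; try (D,hash)→2900, (B,merge)→3750, (D,merge)→3850, (B,hash)→4300, (B,nl_idx)→20100, (D,nl_idx)→21000 …(+2); best=2900 via (D,hash)
  {DE}: card=1200; try (E,hash)→1420, (D,nl_idx)→1920, (D,merge)→2070, (E,merge)→2140, (D,hash)→2560, (D,nl)→12080 …(+1); best=1420 via (E,hash)
  {ABC}: card=1000; try (A,merge)→2240, (A,hash)→2280, (A,nl_idx)→2360, (B,hash)→6320, (A,nl)→8800, (B,nl_idx)→10320 …(+2); best=2240 via (A,merge)
  {BCD}: card=6000; try (D,merge)→2790, (D,hash)→3280, (D,nl_idx)→7440, (D,nl)→12800, (C,hash)→22770, (C,merge)→303540 …(+1); best=2790 via (D,merge)
  {BDE}: card=150000; try (B,hash)→6620, (B,merge)→18070, (E,hash)→22770, (B,nl_idx)→161020, (B,nl)→301420, (E,merge)→303540 …(+1); best=6620 via (B,hash)
  {ABCD}: card=75000; try (D,hash)→5640, (A,hash)→10190, (D,merge)→14590, (D,nl_idx)→85240, (A,merge)→87590, (A,nl_idx)→119790 …(+2); best=5640 via (D,hash)
  {BCDE}: card=48000; try (E,hash)→9910, (E,merge)→87430, (C,hash)→157740, (E,nl)→482790, (C,merge)→2857260, (C,nl)→12006620; best=9910 via (E,hash)
  {ABCDE}: card=600000; try (A,hash)→59310, (E,hash)→81760, (A,merge)→826710, (A,nl_idx)→945910, (E,merge)→1356280, (A,nl)→4809910 …(+1); best=59310 via (A,hash)

cost=59310; order=C,B,D,E,A; methods=nl_idx,merge,hash,hash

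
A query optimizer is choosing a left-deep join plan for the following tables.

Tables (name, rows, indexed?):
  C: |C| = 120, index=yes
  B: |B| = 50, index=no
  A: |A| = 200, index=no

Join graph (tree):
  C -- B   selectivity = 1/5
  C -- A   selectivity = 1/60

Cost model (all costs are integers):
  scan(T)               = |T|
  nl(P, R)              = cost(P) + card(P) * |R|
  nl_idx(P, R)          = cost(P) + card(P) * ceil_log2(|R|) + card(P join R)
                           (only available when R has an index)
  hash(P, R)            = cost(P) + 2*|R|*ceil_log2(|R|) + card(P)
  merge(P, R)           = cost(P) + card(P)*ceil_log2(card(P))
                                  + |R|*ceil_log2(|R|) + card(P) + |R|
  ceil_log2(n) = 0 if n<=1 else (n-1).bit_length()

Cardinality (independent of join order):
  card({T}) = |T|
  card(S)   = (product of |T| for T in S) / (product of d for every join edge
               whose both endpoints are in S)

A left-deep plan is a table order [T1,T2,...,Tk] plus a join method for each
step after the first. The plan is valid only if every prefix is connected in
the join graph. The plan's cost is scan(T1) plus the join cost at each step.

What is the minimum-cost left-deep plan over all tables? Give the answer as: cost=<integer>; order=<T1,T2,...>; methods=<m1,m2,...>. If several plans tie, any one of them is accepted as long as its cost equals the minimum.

Selinger DP (subsets sized 1..n):
  {C}: scan cost=120, card=120
  {B}: scan cost=50, card=50
  {A}: scan cost=200, card=200
  {BC}: card=1200; try (B,hash)→840, (C,merge)→1360, (B,merge)→1430, (C,nl_idx)→1600, (C,hash)→1780, (C,nl)→6050 …(+1); best=840 via (B,hash)
  {AC}: card=400; try (C,nl_idx)→2000, (C,hash)→2080, (A,merge)→2880, (C,merge)→2960, (A,hash)→3440, (A,nl)→24120 …(+1); best=2000 via (C,nl_idx)
  {ABC}: card=4000; try (B,hash)→3000, (A,hash)→5240, (B,merge)→6350, (A,merge)→17040, (B,nl)→22000, (A,nl)→240840; best=3000 via (B,hash)

cost=3000; order=A,C,B; methods=nl_idx,hash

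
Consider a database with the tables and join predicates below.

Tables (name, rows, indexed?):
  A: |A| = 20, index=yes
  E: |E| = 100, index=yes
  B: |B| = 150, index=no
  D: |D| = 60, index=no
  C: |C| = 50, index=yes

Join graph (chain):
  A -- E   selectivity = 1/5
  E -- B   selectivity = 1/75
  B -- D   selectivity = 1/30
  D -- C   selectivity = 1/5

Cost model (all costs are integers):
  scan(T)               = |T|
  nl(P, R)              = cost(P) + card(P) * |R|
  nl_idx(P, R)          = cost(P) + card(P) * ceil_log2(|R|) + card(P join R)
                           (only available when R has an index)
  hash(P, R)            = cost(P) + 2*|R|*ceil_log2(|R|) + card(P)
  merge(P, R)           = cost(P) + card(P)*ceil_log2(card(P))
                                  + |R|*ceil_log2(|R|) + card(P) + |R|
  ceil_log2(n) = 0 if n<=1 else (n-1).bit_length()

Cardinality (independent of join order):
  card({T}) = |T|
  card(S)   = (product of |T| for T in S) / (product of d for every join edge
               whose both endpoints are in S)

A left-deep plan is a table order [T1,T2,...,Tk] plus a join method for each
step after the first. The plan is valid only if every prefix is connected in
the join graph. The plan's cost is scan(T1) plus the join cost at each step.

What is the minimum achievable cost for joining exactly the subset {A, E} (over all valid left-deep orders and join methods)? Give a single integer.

400

Selinger DP over subsets of {A,E}:
  {A}: scan cost=20, card=20
  {E}: scan cost=100, card=100
  {AE}: card=400; try (A,hash)→400, (E,nl_idx)→560, (E,merge)→940, (A,nl_idx)→1000, (A,merge)→1020, (E,hash)→1440 …(+2); best=400 via (A,hash)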